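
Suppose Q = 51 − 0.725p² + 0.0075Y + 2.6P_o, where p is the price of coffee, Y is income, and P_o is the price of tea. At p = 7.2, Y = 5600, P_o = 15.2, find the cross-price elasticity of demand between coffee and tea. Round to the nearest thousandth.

Evaluating quantity at (p, Y, P_o) gives Q = 51 − 0.725(7.2)² + 0.0075(5600) + 2.6(15.2) = 51 − 37.584 + 42 + 39.52 = 94.936.
∂Q/∂P_o = +2.6, so E_xy = 2.6·(15.2/94.936) ≈ 0.416.
E_xy > 0: the goods are substitutes.

0.416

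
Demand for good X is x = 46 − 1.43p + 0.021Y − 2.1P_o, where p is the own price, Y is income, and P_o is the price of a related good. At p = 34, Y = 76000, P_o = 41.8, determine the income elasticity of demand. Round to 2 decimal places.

1.06

First evaluate x: 46 − 1.43(34) + 0.021(76000) − 2.1(41.8) = 46 − 48.62 + 1596 − 87.78 = 1505.6.
∂x/∂Y = +0.021, so E_I = 0.021·(76000/1505.6) ≈ 1.06.
E_I > 1: normal good (luxury).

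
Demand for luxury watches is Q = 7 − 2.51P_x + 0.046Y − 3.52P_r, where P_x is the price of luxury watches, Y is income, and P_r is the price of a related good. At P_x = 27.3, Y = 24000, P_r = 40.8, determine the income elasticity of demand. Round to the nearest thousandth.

Evaluating quantity at (P_x, Y, P_r) gives Q = 7 − 2.51(27.3) + 0.046(24000) − 3.52(40.8) = 7 − 68.523 + 1104 − 143.616 = 898.861.
∂Q/∂Y = +0.046, so E_I = 0.046·(24000/898.861) ≈ 1.228.
E_I > 1: normal good (luxury).

1.228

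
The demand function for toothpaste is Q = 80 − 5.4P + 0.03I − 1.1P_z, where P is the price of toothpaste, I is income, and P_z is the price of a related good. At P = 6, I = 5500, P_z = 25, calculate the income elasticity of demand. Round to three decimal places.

Substituting, Q = 80 − 5.4(6) + 0.03(5500) − 1.1(25) = 80 − 32.4 + 165 − 27.5 = 185.1.
∂Q/∂I = +0.03, so E_I = 0.03·(5500/185.1) ≈ 0.891.
E_I ∈ (0,1): normal good (necessity).

0.891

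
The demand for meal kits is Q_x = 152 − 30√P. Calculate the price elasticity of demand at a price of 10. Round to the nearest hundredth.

-0.83

At P = 10, Q_x = 57.1317.
dQ_x/dP = −30/(2√P) = −30/(2·3.1623).
Point elasticity E = (dQ_x/dP)·(P/Q_x) = -4.7434 × 10/57.1317 ≈ -0.83.
|E| < 1, so demand is inelastic at this price.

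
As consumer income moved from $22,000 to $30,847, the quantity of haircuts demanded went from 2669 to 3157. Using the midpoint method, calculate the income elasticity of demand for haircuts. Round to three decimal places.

0.500

%ΔQ = (3157 − 2669)/[(2669+3157)/2] = 488/2913 ≈ 0.1675.
%ΔI = (30,847 − 22,000)/[(22,000+30,847)/2] = 8847/26423.5 ≈ 0.3348.
E_I = %ΔQ/%ΔI ≈ 0.500.
E_I ∈ (0,1): normal good (necessity).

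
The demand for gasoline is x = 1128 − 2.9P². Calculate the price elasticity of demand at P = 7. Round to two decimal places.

-0.29

At P = 7, x = 985.9.
dx/dP = −2·2.9·P = −40.6.
Point elasticity E = (dx/dP)·(P/x) = -40.6 × 7/985.9 ≈ -0.29.
|E| < 1, so demand is inelastic at this price.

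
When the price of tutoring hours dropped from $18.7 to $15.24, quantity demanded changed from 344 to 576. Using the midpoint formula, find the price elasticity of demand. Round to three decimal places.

-2.474

%Δq = (576 − 344)/[(344 + 576)/2] = 232/460 ≈ 0.5043.
%Δp = (15.24 − 18.7)/[(18.7 + 15.24)/2] = -3.46/16.97 ≈ -0.2039.
Arc elasticity E = %Δq/%Δp ≈ 0.5043/-0.2039 ≈ -2.474.
|E| > 1: demand is elastic over this range.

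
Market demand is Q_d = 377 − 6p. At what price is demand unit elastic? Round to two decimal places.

For linear demand Q_d = a − bp, E = −bp/(a − bp). |E| = 1 ⇒ bp = a − bp ⇒ p = a/(2b).
p = 377/(2·6) ≈ 31.42.

31.42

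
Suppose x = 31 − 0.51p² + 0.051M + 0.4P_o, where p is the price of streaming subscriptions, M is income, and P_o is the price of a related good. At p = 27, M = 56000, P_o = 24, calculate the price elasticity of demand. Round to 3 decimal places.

-0.295

Evaluating quantity at (p, M, P_o) gives x = 31 − 0.51(27)² + 0.051(56000) + 0.4(24) = 31 − 371.79 + 2856 + 9.6 = 2524.81.
∂x/∂p = −2·0.51·p = -27.54, so E_p = -27.54·(27/2524.81) ≈ -0.295.
|E_p| < 1: demand is inelastic.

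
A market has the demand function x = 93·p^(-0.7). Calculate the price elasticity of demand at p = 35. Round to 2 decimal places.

For a Cobb–Douglas (constant-elasticity) form x = A·p^α·…, the elasticity with respect to p equals the exponent α at every point.
Here the exponent on p is -0.7, so the price elasticity of demand is -0.70.

-0.70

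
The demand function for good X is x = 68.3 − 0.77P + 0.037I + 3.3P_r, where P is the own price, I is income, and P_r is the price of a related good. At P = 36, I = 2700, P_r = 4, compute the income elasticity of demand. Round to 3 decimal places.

First evaluate x: 68.3 − 0.77(36) + 0.037(2700) + 3.3(4) = 68.3 − 27.72 + 99.9 + 13.2 = 153.68.
∂x/∂I = +0.037, so E_I = 0.037·(2700/153.68) ≈ 0.650.
E_I ∈ (0,1): normal good (necessity).

0.650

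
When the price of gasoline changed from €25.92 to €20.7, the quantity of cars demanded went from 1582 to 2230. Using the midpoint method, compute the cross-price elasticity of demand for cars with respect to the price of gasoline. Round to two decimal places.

-1.52

%ΔQ_x = (2230 − 1582)/[(1582+2230)/2] = 648/1906 ≈ 0.3400.
%ΔP_y = (20.7 − 25.92)/[(25.92+20.7)/2] ≈ -0.2239.
E_xy = 0.3400/-0.2239 ≈ -1.52.
E_xy < 0, so cars and gasoline are complements.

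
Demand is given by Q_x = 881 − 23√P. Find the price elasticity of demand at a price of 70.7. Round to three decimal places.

-0.141

At P = 70.7, Q_x = 687.6084.
dQ_x/dP = −23/(2√P) = −23/(2·8.4083).
Point elasticity E = (dQ_x/dP)·(P/Q_x) = -1.3677 × 70.7/687.6084 ≈ -0.141.
|E| < 1, so demand is inelastic at this price.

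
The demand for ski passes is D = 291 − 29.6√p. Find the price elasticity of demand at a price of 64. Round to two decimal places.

At p = 64, D = 54.2.
dD/dp = −29.6/(2√p) = −29.6/(2·8).
Point elasticity E = (dD/dp)·(p/D) = -1.85 × 64/54.2 ≈ -2.18.
|E| > 1, so demand is elastic at this price.

-2.18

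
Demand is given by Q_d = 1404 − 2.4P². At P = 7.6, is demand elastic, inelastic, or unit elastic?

At P = 7.6, Q_d = 1265.376.
dQ_d/dP = −2·2.4·P = −36.48.
Point elasticity E = (dQ_d/dP)·(P/Q_d) = -36.48 × 7.6/1265.376 ≈ -0.219.
|E| ≈ 0.219 < 1, so demand is inelastic.

inelastic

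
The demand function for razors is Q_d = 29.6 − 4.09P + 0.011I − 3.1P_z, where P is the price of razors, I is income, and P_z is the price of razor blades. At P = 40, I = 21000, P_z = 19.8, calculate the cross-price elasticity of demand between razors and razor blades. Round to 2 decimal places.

-1.72

Q_d = 29.6 − 4.09(40) + 0.011(21000) − 3.1(19.8) = 29.6 − 163.6 + 231 − 61.38 = 35.62.
∂Q_d/∂P_z = −3.1, so E_xy = -3.1·(19.8/35.62) ≈ -1.72.
E_xy < 0: the goods are complements.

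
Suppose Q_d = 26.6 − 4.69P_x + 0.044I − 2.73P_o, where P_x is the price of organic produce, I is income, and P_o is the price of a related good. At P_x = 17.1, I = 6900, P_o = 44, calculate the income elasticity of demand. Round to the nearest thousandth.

2.338

Q_d = 26.6 − 4.69(17.1) + 0.044(6900) − 2.73(44) = 26.6 − 80.199 + 303.6 − 120.12 = 129.881.
∂Q_d/∂I = +0.044, so E_I = 0.044·(6900/129.881) ≈ 2.338.
E_I > 1: normal good (luxury).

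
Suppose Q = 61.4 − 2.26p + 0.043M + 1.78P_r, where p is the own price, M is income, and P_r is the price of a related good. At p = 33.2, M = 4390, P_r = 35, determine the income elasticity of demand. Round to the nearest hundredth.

0.80

First evaluate Q: 61.4 − 2.26(33.2) + 0.043(4390) + 1.78(35) = 61.4 − 75.032 + 188.77 + 62.3 = 237.438.
∂Q/∂M = +0.043, so E_I = 0.043·(4390/237.438) ≈ 0.80.
E_I ∈ (0,1): normal good (necessity).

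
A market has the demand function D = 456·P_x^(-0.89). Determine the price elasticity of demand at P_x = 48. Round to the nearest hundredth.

-0.89

For a Cobb–Douglas (constant-elasticity) form D = A·P_x^α·…, the elasticity with respect to P_x equals the exponent α at every point.
Here the exponent on P_x is -0.89, so the price elasticity of demand is -0.89.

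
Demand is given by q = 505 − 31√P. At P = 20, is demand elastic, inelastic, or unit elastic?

At P = 20, q = 366.3638.
dq/dP = −31/(2√P) = −31/(2·4.4721).
Point elasticity E = (dq/dP)·(P/q) = -3.4659 × 20/366.3638 ≈ -0.189.
|E| ≈ 0.189 < 1, so demand is inelastic.

inelastic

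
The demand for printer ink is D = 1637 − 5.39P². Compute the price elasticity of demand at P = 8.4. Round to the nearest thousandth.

At P = 8.4, D = 1256.6816.
dD/dP = −2·5.39·P = −90.552.
Point elasticity E = (dD/dP)·(P/D) = -90.552 × 8.4/1256.6816 ≈ -0.605.
|E| < 1, so demand is inelastic at this price.

-0.605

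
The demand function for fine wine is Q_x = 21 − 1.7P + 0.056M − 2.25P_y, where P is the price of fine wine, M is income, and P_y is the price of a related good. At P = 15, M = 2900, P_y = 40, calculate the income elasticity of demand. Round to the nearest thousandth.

Substituting, Q_x = 21 − 1.7(15) + 0.056(2900) − 2.25(40) = 21 − 25.5 + 162.4 − 90 = 67.9.
∂Q_x/∂M = +0.056, so E_I = 0.056·(2900/67.9) ≈ 2.392.
E_I > 1: normal good (luxury).

2.392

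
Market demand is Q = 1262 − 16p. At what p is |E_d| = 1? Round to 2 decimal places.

39.44

For linear demand Q = a − bp, E = −bp/(a − bp). |E| = 1 ⇒ bp = a − bp ⇒ p = a/(2b).
p = 1262/(2·16) ≈ 39.44.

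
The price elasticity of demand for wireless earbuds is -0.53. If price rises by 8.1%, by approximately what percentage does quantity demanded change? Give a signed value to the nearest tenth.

%ΔQ ≈ E × %ΔP = (-0.53) × (8.1%) ≈ -4.3%.

-4.3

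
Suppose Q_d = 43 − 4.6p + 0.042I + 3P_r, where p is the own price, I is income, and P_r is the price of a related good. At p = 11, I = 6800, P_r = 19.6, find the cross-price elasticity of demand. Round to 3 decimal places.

At the given point, Q_d = 43 − 4.6(11) + 0.042(6800) + 3(19.6) = 43 − 50.6 + 285.6 + 58.8 = 336.8.
∂Q_d/∂P_r = +3, so E_xy = 3·(19.6/336.8) ≈ 0.175.
E_xy > 0: the goods are substitutes.

0.175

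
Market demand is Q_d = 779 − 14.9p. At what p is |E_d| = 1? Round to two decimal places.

26.14

For linear demand Q_d = a − bp, E = −bp/(a − bp). |E| = 1 ⇒ bp = a − bp ⇒ p = a/(2b).
p = 779/(2·14.9) ≈ 26.14.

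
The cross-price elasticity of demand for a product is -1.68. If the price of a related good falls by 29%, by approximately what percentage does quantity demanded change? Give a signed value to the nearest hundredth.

48.72

%ΔQ ≈ E × %ΔP_y = (-1.68) × (-29%) = 48.72%.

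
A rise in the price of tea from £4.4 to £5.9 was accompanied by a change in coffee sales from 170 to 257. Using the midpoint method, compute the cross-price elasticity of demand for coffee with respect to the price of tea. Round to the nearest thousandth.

1.399

%ΔQ_x = (257 − 170)/[(170+257)/2] = 87/213.5 ≈ 0.4075.
%ΔP_y = (5.9 − 4.4)/[(4.4+5.9)/2] ≈ 0.2913.
E_xy = 0.4075/0.2913 ≈ 1.399.
E_xy > 0, so coffee and tea are substitutes.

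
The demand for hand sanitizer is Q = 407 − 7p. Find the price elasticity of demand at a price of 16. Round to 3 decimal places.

-0.380

At p = 16, Q = 295.
dQ/dp = −7.
Point elasticity E = (dQ/dp)·(p/Q) = -7 × 16/295 ≈ -0.380.
|E| < 1, so demand is inelastic at this price.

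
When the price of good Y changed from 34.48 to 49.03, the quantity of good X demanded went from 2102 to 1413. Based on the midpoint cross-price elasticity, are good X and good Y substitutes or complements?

complements

%ΔQ_x = (1413 − 2102)/[(2102+1413)/2] = -689/1757.5 ≈ -0.3920.
%ΔP_y = (49.03 − 34.48)/[(34.48+49.03)/2] ≈ 0.3485.
E_xy = -0.3920/0.3485 ≈ -1.125.
E_xy < 0, so the goods are complements.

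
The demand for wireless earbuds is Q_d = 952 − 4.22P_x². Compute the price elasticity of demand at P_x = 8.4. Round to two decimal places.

-0.91

At P_x = 8.4, Q_d = 654.2368.
dQ_d/dP_x = −2·4.22·P_x = −70.896.
Point elasticity E = (dQ_d/dP_x)·(P_x/Q_d) = -70.896 × 8.4/654.2368 ≈ -0.91.
|E| < 1, so demand is inelastic at this price.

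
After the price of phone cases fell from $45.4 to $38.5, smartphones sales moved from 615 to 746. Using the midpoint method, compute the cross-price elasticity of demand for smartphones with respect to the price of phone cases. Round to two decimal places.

-1.17

%ΔQ_x = (746 − 615)/[(615+746)/2] = 131/680.5 ≈ 0.1925.
%ΔP_y = (38.5 − 45.4)/[(45.4+38.5)/2] ≈ -0.1645.
E_xy = 0.1925/-0.1645 ≈ -1.17.
E_xy < 0, so smartphones and phone cases are complements.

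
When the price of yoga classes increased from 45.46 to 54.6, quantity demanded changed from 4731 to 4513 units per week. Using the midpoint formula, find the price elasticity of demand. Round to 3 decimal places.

%Δq = (4513 − 4731)/[(4731 + 4513)/2] = -218/4622 ≈ -0.0472.
%Δp = (54.6 − 45.46)/[(45.46 + 54.6)/2] = 9.14/50.03 ≈ 0.1827.
Arc elasticity E = %Δq/%Δp ≈ -0.0472/0.1827 ≈ -0.258.
|E| < 1: demand is inelastic over this range.

-0.258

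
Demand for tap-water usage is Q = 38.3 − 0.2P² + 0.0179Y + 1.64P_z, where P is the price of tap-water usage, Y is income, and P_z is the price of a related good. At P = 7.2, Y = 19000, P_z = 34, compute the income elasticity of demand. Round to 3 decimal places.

At the given point, Q = 38.3 − 0.2(7.2)² + 0.0179(19000) + 1.64(34) = 38.3 − 10.368 + 340.1 + 55.76 = 423.792.
∂Q/∂Y = +0.0179, so E_I = 0.0179·(19000/423.792) ≈ 0.803.
E_I ∈ (0,1): normal good (necessity).

0.803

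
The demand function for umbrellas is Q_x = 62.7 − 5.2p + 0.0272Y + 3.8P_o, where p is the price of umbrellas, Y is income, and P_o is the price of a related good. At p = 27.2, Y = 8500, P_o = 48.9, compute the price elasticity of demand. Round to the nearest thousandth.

Substituting, Q_x = 62.7 − 5.2(27.2) + 0.0272(8500) + 3.8(48.9) = 62.7 − 141.44 + 231.2 + 185.82 = 338.28.
∂Q_x/∂p = −5.2, so E_p = (−5.2)·(27.2/338.28) ≈ -0.418.
|E_p| < 1: demand is inelastic.

-0.418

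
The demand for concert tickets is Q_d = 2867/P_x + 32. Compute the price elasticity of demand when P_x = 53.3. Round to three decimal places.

-0.627

At P_x = 53.3, Q_d = 85.7899.
dQ_d/dP_x = −2867/P_x² = −1.0092.
Point elasticity E = (dQ_d/dP_x)·(P_x/Q_d) = -1.0092 × 53.3/85.7899 ≈ -0.627.
|E| < 1, so demand is inelastic at this price.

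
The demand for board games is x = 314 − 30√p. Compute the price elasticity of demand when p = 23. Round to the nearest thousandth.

At p = 23, x = 170.1251.
dx/dp = −30/(2√p) = −30/(2·4.7958).
Point elasticity E = (dx/dp)·(p/x) = -3.1277 × 23/170.1251 ≈ -0.423.
|E| < 1, so demand is inelastic at this price.

-0.423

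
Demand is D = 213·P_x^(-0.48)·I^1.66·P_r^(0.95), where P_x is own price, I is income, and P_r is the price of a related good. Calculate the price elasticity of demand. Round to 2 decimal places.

For a Cobb–Douglas (constant-elasticity) form D = A·P_x^α·…, the elasticity with respect to P_x equals the exponent α at every point.
Here the exponent on P_x is -0.48, so the price elasticity of demand is -0.48.

-0.48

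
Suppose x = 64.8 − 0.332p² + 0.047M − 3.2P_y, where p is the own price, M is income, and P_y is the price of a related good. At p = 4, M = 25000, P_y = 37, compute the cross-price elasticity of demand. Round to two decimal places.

Substituting, x = 64.8 − 0.332(4)² + 0.047(25000) − 3.2(37) = 64.8 − 5.312 + 1175 − 118.4 = 1116.088.
∂x/∂P_y = −3.2, so E_xy = -3.2·(37/1116.088) ≈ -0.11.
E_xy < 0: the goods are complements.

-0.11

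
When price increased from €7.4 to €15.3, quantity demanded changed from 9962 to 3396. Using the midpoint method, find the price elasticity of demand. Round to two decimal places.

%ΔQ = (3396 − 9962)/[(9962 + 3396)/2] = -6566/6679 ≈ -0.9831.
%ΔP = (15.3 − 7.4)/[(7.4 + 15.3)/2] = 7.9/11.35 ≈ 0.6960.
Arc elasticity E = %ΔQ/%ΔP ≈ -0.9831/0.6960 ≈ -1.41.
|E| > 1: demand is elastic over this range.

-1.41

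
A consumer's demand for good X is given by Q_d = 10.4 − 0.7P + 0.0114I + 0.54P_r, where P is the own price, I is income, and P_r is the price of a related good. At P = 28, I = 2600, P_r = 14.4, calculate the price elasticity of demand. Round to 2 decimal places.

Substituting, Q_d = 10.4 − 0.7(28) + 0.0114(2600) + 0.54(14.4) = 10.4 − 19.6 + 29.64 + 7.776 = 28.216.
∂Q_d/∂P = −0.7, so E_p = (−0.7)·(28/28.216) ≈ -0.69.
|E_p| < 1: demand is inelastic.

-0.69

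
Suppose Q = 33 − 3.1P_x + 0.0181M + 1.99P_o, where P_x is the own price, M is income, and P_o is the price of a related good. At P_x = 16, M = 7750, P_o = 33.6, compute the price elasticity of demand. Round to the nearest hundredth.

-0.26

Evaluating quantity at (P_x, M, P_o) gives Q = 33 − 3.1(16) + 0.0181(7750) + 1.99(33.6) = 33 − 49.6 + 140.275 + 66.864 = 190.539.
∂Q/∂P_x = −3.1, so E_p = (−3.1)·(16/190.539) ≈ -0.26.
|E_p| < 1: demand is inelastic.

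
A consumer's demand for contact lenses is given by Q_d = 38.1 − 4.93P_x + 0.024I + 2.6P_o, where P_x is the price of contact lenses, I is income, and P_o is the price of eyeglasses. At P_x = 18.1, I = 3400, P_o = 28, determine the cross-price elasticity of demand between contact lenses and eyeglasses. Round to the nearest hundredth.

0.70

At the given point, Q_d = 38.1 − 4.93(18.1) + 0.024(3400) + 2.6(28) = 38.1 − 89.233 + 81.6 + 72.8 = 103.267.
∂Q_d/∂P_o = +2.6, so E_xy = 2.6·(28/103.267) ≈ 0.70.
E_xy > 0: the goods are substitutes.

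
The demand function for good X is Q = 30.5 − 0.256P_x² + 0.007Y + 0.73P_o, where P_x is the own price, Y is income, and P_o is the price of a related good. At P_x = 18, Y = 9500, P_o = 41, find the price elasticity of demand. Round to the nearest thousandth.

Substituting, Q = 30.5 − 0.256(18)² + 0.007(9500) + 0.73(41) = 30.5 − 82.944 + 66.5 + 29.93 = 43.986.
∂Q/∂P_x = −2·0.256·P_x = -9.216, so E_p = -9.216·(18/43.986) ≈ -3.771.
|E_p| > 1: demand is elastic.

-3.771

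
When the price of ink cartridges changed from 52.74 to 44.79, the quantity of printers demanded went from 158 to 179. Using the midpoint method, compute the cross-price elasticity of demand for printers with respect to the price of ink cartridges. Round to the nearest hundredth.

%ΔQ_x = (179 − 158)/[(158+179)/2] = 21/168.5 ≈ 0.1246.
%ΔP_y = (44.79 − 52.74)/[(52.74+44.79)/2] ≈ -0.1630.
E_xy = 0.1246/-0.1630 ≈ -0.76.
E_xy < 0, so printers and ink cartridges are complements.

-0.76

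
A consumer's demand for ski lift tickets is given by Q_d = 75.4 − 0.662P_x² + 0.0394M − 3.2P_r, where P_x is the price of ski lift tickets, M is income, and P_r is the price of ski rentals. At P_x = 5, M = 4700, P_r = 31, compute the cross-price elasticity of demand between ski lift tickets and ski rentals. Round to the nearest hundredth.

Evaluating quantity at (P_x, M, P_r) gives Q_d = 75.4 − 0.662(5)² + 0.0394(4700) − 3.2(31) = 75.4 − 16.55 + 185.18 − 99.2 = 144.83.
∂Q_d/∂P_r = −3.2, so E_xy = -3.2·(31/144.83) ≈ -0.68.
E_xy < 0: the goods are complements.

-0.68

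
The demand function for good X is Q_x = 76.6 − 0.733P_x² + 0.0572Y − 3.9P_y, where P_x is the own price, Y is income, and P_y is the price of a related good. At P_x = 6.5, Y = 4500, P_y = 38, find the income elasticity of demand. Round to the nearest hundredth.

First evaluate Q_x: 76.6 − 0.733(6.5)² + 0.0572(4500) − 3.9(38) = 76.6 − 30.9693 + 257.4 − 148.2 = 154.8308.
∂Q_x/∂Y = +0.0572, so E_I = 0.0572·(4500/154.8308) ≈ 1.66.
E_I > 1: normal good (luxury).

1.66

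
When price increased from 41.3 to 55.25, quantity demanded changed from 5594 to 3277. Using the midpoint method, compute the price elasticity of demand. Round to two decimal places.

-1.81

%ΔQ = (3277 − 5594)/[(5594 + 3277)/2] = -2317/4435.5 ≈ -0.5224.
%Δp = (55.25 − 41.3)/[(41.3 + 55.25)/2] = 13.95/48.275 ≈ 0.2890.
Arc elasticity E = %ΔQ/%Δp ≈ -0.5224/0.2890 ≈ -1.81.
|E| > 1: demand is elastic over this range.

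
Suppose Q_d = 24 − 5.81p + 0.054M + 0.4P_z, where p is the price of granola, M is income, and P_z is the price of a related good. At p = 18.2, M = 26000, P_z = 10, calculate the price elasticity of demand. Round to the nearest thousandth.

-0.080

Evaluating quantity at (p, M, P_z) gives Q_d = 24 − 5.81(18.2) + 0.054(26000) + 0.4(10) = 24 − 105.742 + 1404 + 4 = 1326.258.
∂Q_d/∂p = −5.81, so E_p = (−5.81)·(18.2/1326.258) ≈ -0.080.
|E_p| < 1: demand is inelastic.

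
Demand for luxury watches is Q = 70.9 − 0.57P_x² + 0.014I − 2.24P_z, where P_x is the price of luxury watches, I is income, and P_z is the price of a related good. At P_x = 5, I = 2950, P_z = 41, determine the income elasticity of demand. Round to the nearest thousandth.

Substituting, Q = 70.9 − 0.57(5)² + 0.014(2950) − 2.24(41) = 70.9 − 14.25 + 41.3 − 91.84 = 6.11.
∂Q/∂I = +0.014, so E_I = 0.014·(2950/6.11) ≈ 6.759.
E_I > 1: normal good (luxury).

6.759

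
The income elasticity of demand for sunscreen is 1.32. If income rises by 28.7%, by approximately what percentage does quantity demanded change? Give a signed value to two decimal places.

%ΔQ ≈ E × %ΔI = (1.32) × (28.7%) ≈ 37.88%.

37.88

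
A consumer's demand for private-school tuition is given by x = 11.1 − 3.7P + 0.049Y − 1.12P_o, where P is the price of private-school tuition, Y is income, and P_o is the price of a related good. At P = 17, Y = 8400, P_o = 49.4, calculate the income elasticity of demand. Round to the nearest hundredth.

1.35

First evaluate x: 11.1 − 3.7(17) + 0.049(8400) − 1.12(49.4) = 11.1 − 62.9 + 411.6 − 55.328 = 304.472.
∂x/∂Y = +0.049, so E_I = 0.049·(8400/304.472) ≈ 1.35.
E_I > 1: normal good (luxury).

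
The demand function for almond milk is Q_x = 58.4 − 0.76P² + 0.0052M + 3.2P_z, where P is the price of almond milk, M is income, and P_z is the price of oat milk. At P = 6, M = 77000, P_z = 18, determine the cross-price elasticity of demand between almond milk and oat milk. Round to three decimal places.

0.118

First evaluate Q_x: 58.4 − 0.76(6)² + 0.0052(77000) + 3.2(18) = 58.4 − 27.36 + 400.4 + 57.6 = 489.04.
∂Q_x/∂P_z = +3.2, so E_xy = 3.2·(18/489.04) ≈ 0.118.
E_xy > 0: the goods are substitutes.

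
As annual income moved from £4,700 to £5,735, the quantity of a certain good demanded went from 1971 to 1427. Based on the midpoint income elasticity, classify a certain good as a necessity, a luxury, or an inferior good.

%ΔQ = (1427 − 1971)/[(1971+1427)/2] = -544/1699 ≈ -0.3202.
%ΔI = (5,735 − 4,700)/[(4,700+5,735)/2] = 1035/5217.5 ≈ 0.1984.
E_I = %ΔQ/%ΔI ≈ -1.614.
E_I < 0: inferior good.

inferior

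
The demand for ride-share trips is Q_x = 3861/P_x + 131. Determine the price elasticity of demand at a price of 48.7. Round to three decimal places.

At P_x = 48.7, Q_x = 210.2813.
dQ_x/dP_x = −3861/P_x² = −1.628.
Point elasticity E = (dQ_x/dP_x)·(P_x/Q_x) = -1.628 × 48.7/210.2813 ≈ -0.377.
|E| < 1, so demand is inelastic at this price.

-0.377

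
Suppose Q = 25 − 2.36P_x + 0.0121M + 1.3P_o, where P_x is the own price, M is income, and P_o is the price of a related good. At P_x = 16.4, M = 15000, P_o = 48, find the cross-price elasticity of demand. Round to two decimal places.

0.27

Q = 25 − 2.36(16.4) + 0.0121(15000) + 1.3(48) = 25 − 38.704 + 181.5 + 62.4 = 230.196.
∂Q/∂P_o = +1.3, so E_xy = 1.3·(48/230.196) ≈ 0.27.
E_xy > 0: the goods are substitutes.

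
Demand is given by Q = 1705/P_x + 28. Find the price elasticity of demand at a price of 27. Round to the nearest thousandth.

-0.693

At P_x = 27, Q = 91.1481.
dQ/dP_x = −1705/P_x² = −2.3388.
Point elasticity E = (dQ/dP_x)·(P_x/Q) = -2.3388 × 27/91.1481 ≈ -0.693.
|E| < 1, so demand is inelastic at this price.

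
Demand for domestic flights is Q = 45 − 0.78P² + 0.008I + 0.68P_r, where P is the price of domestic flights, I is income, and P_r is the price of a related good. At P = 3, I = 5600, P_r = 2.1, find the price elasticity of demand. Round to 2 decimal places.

-0.17

Evaluating quantity at (P, I, P_r) gives Q = 45 − 0.78(3)² + 0.008(5600) + 0.68(2.1) = 45 − 7.02 + 44.8 + 1.428 = 84.208.
∂Q/∂P = −2·0.78·P = -4.68, so E_p = -4.68·(3/84.208) ≈ -0.17.
|E_p| < 1: demand is inelastic.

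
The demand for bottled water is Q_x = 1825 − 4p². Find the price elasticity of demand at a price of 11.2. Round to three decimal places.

-0.758

At p = 11.2, Q_x = 1323.24.
dQ_x/dp = −2·4·p = −89.6.
Point elasticity E = (dQ_x/dp)·(p/Q_x) = -89.6 × 11.2/1323.24 ≈ -0.758.
|E| < 1, so demand is inelastic at this price.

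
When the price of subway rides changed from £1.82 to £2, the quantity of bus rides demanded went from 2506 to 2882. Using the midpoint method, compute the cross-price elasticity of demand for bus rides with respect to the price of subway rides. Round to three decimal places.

%ΔQ_x = (2882 − 2506)/[(2506+2882)/2] = 376/2694 ≈ 0.1396.
%ΔP_y = (2 − 1.82)/[(1.82+2)/2] ≈ 0.0942.
E_xy = 0.1396/0.0942 ≈ 1.481.
E_xy > 0, so bus rides and subway rides are substitutes.

1.481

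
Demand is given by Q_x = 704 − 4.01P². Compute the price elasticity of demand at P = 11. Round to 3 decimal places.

-4.435

At P = 11, Q_x = 218.79.
dQ_x/dP = −2·4.01·P = −88.22.
Point elasticity E = (dQ_x/dP)·(P/Q_x) = -88.22 × 11/218.79 ≈ -4.435.
|E| > 1, so demand is elastic at this price.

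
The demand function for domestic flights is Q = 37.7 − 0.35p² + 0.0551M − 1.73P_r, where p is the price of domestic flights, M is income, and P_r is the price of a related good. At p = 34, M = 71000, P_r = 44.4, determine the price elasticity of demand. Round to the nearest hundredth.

Q = 37.7 − 0.35(34)² + 0.0551(71000) − 1.73(44.4) = 37.7 − 404.6 + 3912.1 − 76.812 = 3468.388.
∂Q/∂p = −2·0.35·p = -23.8, so E_p = -23.8·(34/3468.388) ≈ -0.23.
|E_p| < 1: demand is inelastic.

-0.23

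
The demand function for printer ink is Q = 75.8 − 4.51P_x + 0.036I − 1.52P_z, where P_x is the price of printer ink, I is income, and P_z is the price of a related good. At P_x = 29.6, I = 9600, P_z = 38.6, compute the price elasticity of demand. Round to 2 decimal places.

First evaluate Q: 75.8 − 4.51(29.6) + 0.036(9600) − 1.52(38.6) = 75.8 − 133.496 + 345.6 − 58.672 = 229.232.
∂Q/∂P_x = −4.51, so E_p = (−4.51)·(29.6/229.232) ≈ -0.58.
|E_p| < 1: demand is inelastic.

-0.58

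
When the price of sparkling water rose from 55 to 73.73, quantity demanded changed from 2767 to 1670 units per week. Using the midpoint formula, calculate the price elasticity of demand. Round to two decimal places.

-1.70

%ΔQ = (1670 − 2767)/[(2767 + 1670)/2] = -1097/2218.5 ≈ -0.4945.
%Δp = (73.73 − 55)/[(55 + 73.73)/2] = 18.73/64.365 ≈ 0.2910.
Arc elasticity E = %ΔQ/%Δp ≈ -0.4945/0.2910 ≈ -1.70.
|E| > 1: demand is elastic over this range.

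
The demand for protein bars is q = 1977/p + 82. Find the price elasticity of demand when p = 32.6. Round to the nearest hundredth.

At p = 32.6, q = 142.6442.
dq/dp = −1977/p² = −1.8603.
Point elasticity E = (dq/dp)·(p/q) = -1.8603 × 32.6/142.6442 ≈ -0.43.
|E| < 1, so demand is inelastic at this price.

-0.43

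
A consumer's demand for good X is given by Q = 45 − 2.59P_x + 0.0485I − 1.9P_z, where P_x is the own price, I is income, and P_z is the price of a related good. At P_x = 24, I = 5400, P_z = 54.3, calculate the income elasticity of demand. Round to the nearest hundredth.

Q = 45 − 2.59(24) + 0.0485(5400) − 1.9(54.3) = 45 − 62.16 + 261.9 − 103.17 = 141.57.
∂Q/∂I = +0.0485, so E_I = 0.0485·(5400/141.57) ≈ 1.85.
E_I > 1: normal good (luxury).

1.85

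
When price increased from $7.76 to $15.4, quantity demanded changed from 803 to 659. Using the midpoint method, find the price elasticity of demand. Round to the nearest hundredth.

-0.30

%Δq = (659 − 803)/[(803 + 659)/2] = -144/731 ≈ -0.1970.
%ΔP = (15.4 − 7.76)/[(7.76 + 15.4)/2] = 7.64/11.58 ≈ 0.6598.
Arc elasticity E = %Δq/%ΔP ≈ -0.1970/0.6598 ≈ -0.30.
|E| < 1: demand is inelastic over this range.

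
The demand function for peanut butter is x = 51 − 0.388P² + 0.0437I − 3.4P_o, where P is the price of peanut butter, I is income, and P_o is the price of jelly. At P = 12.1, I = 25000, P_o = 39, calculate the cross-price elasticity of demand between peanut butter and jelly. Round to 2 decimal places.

First evaluate x: 51 − 0.388(12.1)² + 0.0437(25000) − 3.4(39) = 51 − 56.8071 + 1092.5 − 132.6 = 954.0929.
∂x/∂P_o = −3.4, so E_xy = -3.4·(39/954.0929) ≈ -0.14.
E_xy < 0: the goods are complements.

-0.14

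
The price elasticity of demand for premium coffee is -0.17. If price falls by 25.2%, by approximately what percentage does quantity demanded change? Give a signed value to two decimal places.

4.28

%ΔQ ≈ E × %ΔP = (-0.17) × (-25.2%) ≈ 4.28%.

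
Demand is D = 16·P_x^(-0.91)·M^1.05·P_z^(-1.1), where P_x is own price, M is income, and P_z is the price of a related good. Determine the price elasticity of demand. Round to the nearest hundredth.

-0.91

For a Cobb–Douglas (constant-elasticity) form D = A·P_x^α·…, the elasticity with respect to P_x equals the exponent α at every point.
Here the exponent on P_x is -0.91, so the price elasticity of demand is -0.91.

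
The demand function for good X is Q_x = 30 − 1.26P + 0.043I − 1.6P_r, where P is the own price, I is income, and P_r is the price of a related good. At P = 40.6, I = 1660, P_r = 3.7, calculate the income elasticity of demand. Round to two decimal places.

Evaluating quantity at (P, I, P_r) gives Q_x = 30 − 1.26(40.6) + 0.043(1660) − 1.6(3.7) = 30 − 51.156 + 71.38 − 5.92 = 44.304.
∂Q_x/∂I = +0.043, so E_I = 0.043·(1660/44.304) ≈ 1.61.
E_I > 1: normal good (luxury).

1.61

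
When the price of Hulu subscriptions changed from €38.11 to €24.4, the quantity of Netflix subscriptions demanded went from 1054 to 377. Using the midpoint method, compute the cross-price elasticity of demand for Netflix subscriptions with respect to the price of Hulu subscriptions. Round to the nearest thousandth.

%ΔQ_x = (377 − 1054)/[(1054+377)/2] = -677/715.5 ≈ -0.9462.
%ΔP_y = (24.4 − 38.11)/[(38.11+24.4)/2] ≈ -0.4386.
E_xy = -0.9462/-0.4386 ≈ 2.157.
E_xy > 0, so Netflix subscriptions and Hulu subscriptions are substitutes.

2.157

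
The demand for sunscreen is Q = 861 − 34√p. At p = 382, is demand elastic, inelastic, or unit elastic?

At p = 382, Q = 196.4761.
dQ/dp = −34/(2√p) = −34/(2·19.5448).
Point elasticity E = (dQ/dp)·(p/Q) = -0.8698 × 382/196.4761 ≈ -1.691.
|E| ≈ 1.691 > 1, so demand is elastic.

elastic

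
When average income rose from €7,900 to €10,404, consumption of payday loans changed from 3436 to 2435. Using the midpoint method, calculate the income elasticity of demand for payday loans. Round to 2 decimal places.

%ΔQ = (2435 − 3436)/[(3436+2435)/2] = -1001/2935.5 ≈ -0.3410.
%ΔM = (10,404 − 7,900)/[(7,900+10,404)/2] = 2504/9152 ≈ 0.2736.
E_I = %ΔQ/%ΔM ≈ -1.25.
E_I < 0: inferior good.

-1.25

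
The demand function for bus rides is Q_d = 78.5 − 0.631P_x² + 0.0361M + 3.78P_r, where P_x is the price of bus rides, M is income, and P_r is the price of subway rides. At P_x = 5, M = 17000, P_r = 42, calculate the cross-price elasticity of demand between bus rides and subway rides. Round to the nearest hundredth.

0.19

At the given point, Q_d = 78.5 − 0.631(5)² + 0.0361(17000) + 3.78(42) = 78.5 − 15.775 + 613.7 + 158.76 = 835.185.
∂Q_d/∂P_r = +3.78, so E_xy = 3.78·(42/835.185) ≈ 0.19.
E_xy > 0: the goods are substitutes.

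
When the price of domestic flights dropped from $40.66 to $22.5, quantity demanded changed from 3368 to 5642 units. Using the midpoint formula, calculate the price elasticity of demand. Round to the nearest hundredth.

%ΔQ = (5642 − 3368)/[(3368 + 5642)/2] = 2274/4505 ≈ 0.5048.
%ΔP = (22.5 − 40.66)/[(40.66 + 22.5)/2] = -18.16/31.58 ≈ -0.5750.
Arc elasticity E = %ΔQ/%ΔP ≈ 0.5048/-0.5750 ≈ -0.88.
|E| < 1: demand is inelastic over this range.

-0.88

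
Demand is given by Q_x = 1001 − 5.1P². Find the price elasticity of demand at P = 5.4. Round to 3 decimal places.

At P = 5.4, Q_x = 852.284.
dQ_x/dP = −2·5.1·P = −55.08.
Point elasticity E = (dQ_x/dP)·(P/Q_x) = -55.08 × 5.4/852.284 ≈ -0.349.
|E| < 1, so demand is inelastic at this price.

-0.349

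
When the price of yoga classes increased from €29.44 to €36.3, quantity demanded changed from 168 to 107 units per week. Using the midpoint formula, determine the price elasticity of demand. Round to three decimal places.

%ΔQ = (107 − 168)/[(168 + 107)/2] = -61/137.5 ≈ -0.4436.
%ΔP = (36.3 − 29.44)/[(29.44 + 36.3)/2] = 6.86/32.87 ≈ 0.2087.
Arc elasticity E = %ΔQ/%ΔP ≈ -0.4436/0.2087 ≈ -2.126.
|E| > 1: demand is elastic over this range.

-2.126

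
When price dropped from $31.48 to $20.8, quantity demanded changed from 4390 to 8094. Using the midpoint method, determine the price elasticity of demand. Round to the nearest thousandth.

%Δq = (8094 − 4390)/[(4390 + 8094)/2] = 3704/6242 ≈ 0.5934.
%Δp = (20.8 − 31.48)/[(31.48 + 20.8)/2] = -10.68/26.14 ≈ -0.4086.
Arc elasticity E = %Δq/%Δp ≈ 0.5934/-0.4086 ≈ -1.452.
|E| > 1: demand is elastic over this range.

-1.452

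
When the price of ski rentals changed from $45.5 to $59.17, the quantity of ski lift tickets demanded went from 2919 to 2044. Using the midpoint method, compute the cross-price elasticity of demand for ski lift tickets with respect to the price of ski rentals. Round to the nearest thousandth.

-1.350

%ΔQ_x = (2044 − 2919)/[(2919+2044)/2] = -875/2481.5 ≈ -0.3526.
%ΔP_y = (59.17 − 45.5)/[(45.5+59.17)/2] ≈ 0.2612.
E_xy = -0.3526/0.2612 ≈ -1.350.
E_xy < 0, so ski lift tickets and ski rentals are complements.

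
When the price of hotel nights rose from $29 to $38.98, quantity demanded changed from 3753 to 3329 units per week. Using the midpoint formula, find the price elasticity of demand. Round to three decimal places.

%ΔQ = (3329 − 3753)/[(3753 + 3329)/2] = -424/3541 ≈ -0.1197.
%ΔP = (38.98 − 29)/[(29 + 38.98)/2] = 9.98/33.99 ≈ 0.2936.
Arc elasticity E = %ΔQ/%ΔP ≈ -0.1197/0.2936 ≈ -0.408.
|E| < 1: demand is inelastic over this range.

-0.408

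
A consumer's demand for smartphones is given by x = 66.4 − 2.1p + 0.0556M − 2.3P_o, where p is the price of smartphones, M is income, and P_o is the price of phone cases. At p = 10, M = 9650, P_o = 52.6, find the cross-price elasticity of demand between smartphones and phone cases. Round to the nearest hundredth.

x = 66.4 − 2.1(10) + 0.0556(9650) − 2.3(52.6) = 66.4 − 21 + 536.54 − 120.98 = 460.96.
∂x/∂P_o = −2.3, so E_xy = -2.3·(52.6/460.96) ≈ -0.26.
E_xy < 0: the goods are complements.

-0.26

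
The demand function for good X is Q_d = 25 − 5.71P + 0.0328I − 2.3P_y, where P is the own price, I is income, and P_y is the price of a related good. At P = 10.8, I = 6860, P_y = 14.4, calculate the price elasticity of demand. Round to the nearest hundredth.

At the given point, Q_d = 25 − 5.71(10.8) + 0.0328(6860) − 2.3(14.4) = 25 − 61.668 + 225.008 − 33.12 = 155.22.
∂Q_d/∂P = −5.71, so E_p = (−5.71)·(10.8/155.22) ≈ -0.40.
|E_p| < 1: demand is inelastic.

-0.40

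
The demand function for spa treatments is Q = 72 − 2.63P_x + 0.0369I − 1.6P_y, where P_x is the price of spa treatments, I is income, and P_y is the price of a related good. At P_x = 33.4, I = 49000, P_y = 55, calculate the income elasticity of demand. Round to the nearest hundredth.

At the given point, Q = 72 − 2.63(33.4) + 0.0369(49000) − 1.6(55) = 72 − 87.842 + 1808.1 − 88 = 1704.258.
∂Q/∂I = +0.0369, so E_I = 0.0369·(49000/1704.258) ≈ 1.06.
E_I > 1: normal good (luxury).

1.06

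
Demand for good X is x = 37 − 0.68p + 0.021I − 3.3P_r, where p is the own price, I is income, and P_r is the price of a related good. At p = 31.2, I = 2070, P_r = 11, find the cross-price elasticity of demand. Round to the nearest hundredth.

-1.58

x = 37 − 0.68(31.2) + 0.021(2070) − 3.3(11) = 37 − 21.216 + 43.47 − 36.3 = 22.954.
∂x/∂P_r = −3.3, so E_xy = -3.3·(11/22.954) ≈ -1.58.
E_xy < 0: the goods are complements.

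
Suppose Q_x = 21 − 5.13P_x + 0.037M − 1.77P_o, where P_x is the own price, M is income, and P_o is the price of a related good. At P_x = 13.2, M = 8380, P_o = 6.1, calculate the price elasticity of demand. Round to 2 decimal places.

Q_x = 21 − 5.13(13.2) + 0.037(8380) − 1.77(6.1) = 21 − 67.716 + 310.06 − 10.797 = 252.547.
∂Q_x/∂P_x = −5.13, so E_p = (−5.13)·(13.2/252.547) ≈ -0.27.
|E_p| < 1: demand is inelastic.

-0.27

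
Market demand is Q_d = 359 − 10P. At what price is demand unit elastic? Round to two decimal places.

For linear demand Q_d = a − bP, E = −bP/(a − bP). |E| = 1 ⇒ bP = a − bP ⇒ P = a/(2b).
P = 359/(2·10) = 17.95.

17.95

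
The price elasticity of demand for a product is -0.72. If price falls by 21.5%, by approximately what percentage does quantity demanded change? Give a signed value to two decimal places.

15.48

%ΔQ ≈ E × %ΔP = (-0.72) × (-21.5%) = 15.48%.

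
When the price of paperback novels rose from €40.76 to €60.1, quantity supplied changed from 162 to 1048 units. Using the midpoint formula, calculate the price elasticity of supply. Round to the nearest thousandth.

%ΔQ = (1048 − 162)/[(162 + 1048)/2] = 886/605 ≈ 1.4645.
%ΔP = (60.1 − 40.76)/[(40.76 + 60.1)/2] = 19.34/50.43 ≈ 0.3835.
Arc elasticity E = %ΔQ/%ΔP ≈ 1.4645/0.3835 ≈ 3.819.
|E| > 1: supply is elastic over this range.

3.819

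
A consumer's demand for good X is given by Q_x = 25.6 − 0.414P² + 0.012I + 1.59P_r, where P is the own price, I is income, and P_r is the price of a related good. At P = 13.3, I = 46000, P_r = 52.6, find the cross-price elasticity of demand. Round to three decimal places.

0.142

Substituting, Q_x = 25.6 − 0.414(13.3)² + 0.012(46000) + 1.59(52.6) = 25.6 − 73.2325 + 552 + 83.634 = 588.0015.
∂Q_x/∂P_r = +1.59, so E_xy = 1.59·(52.6/588.0015) ≈ 0.142.
E_xy > 0: the goods are substitutes.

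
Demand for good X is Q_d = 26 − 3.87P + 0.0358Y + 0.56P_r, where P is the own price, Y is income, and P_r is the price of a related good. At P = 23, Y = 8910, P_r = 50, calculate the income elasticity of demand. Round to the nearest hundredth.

Q_d = 26 − 3.87(23) + 0.0358(8910) + 0.56(50) = 26 − 89.01 + 318.978 + 28 = 283.968.
∂Q_d/∂Y = +0.0358, so E_I = 0.0358·(8910/283.968) ≈ 1.12.
E_I > 1: normal good (luxury).

1.12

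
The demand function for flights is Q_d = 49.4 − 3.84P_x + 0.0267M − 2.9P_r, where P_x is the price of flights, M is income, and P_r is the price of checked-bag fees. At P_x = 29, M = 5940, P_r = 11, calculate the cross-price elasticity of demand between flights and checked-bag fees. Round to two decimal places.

Evaluating quantity at (P_x, M, P_r) gives Q_d = 49.4 − 3.84(29) + 0.0267(5940) − 2.9(11) = 49.4 − 111.36 + 158.598 − 31.9 = 64.738.
∂Q_d/∂P_r = −2.9, so E_xy = -2.9·(11/64.738) ≈ -0.49.
E_xy < 0: the goods are complements.

-0.49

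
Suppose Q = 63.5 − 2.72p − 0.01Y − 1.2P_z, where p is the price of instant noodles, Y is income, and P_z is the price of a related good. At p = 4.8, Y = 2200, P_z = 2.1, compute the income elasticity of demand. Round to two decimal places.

At the given point, Q = 63.5 − 2.72(4.8) − 0.01(2200) − 1.2(2.1) = 63.5 − 13.056 − 22 − 2.52 = 25.924.
∂Q/∂Y = −0.01, so E_I = -0.01·(2200/25.924) ≈ -0.85.
E_I < 0: inferior good.

-0.85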